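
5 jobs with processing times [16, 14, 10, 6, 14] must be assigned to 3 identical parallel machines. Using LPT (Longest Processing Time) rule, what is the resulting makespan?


Sort jobs in decreasing order (LPT): [16, 14, 14, 10, 6]
Assign each job to the least loaded machine:
  Machine 1: jobs [16], load = 16
  Machine 2: jobs [14, 10], load = 24
  Machine 3: jobs [14, 6], load = 20
Makespan = max load = 24

24


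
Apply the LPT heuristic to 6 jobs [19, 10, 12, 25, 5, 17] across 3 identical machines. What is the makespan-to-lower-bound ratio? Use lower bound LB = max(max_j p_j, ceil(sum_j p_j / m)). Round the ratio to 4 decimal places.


LPT order: [25, 19, 17, 12, 10, 5]
Machine loads after assignment: [30, 29, 29]
LPT makespan = 30
Lower bound = max(max_job, ceil(total/3)) = max(25, 30) = 30
Ratio = 30 / 30 = 1.0

1.0


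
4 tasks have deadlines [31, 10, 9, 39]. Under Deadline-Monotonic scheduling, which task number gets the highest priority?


Sort tasks by relative deadline (ascending):
  Task 3: deadline = 9
  Task 2: deadline = 10
  Task 1: deadline = 31
  Task 4: deadline = 39
Priority order (highest first): [3, 2, 1, 4]
Highest priority task = 3

3


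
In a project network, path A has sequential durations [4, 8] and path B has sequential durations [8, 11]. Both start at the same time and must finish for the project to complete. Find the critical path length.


Path A total = 4 + 8 = 12
Path B total = 8 + 11 = 19
Critical path = longest path = max(12, 19) = 19

19


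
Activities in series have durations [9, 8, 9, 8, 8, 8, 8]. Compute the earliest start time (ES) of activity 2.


Activity 2 starts after activities 1 through 1 complete.
Predecessor durations: [9]
ES = 9 = 9

9


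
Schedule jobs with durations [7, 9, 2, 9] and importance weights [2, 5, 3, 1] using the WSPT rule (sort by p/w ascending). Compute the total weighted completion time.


Compute p/w ratios and sort ascending (WSPT): [(2, 3), (9, 5), (7, 2), (9, 1)]
Compute weighted completion times:
  Job (p=2,w=3): C=2, w*C=3*2=6
  Job (p=9,w=5): C=11, w*C=5*11=55
  Job (p=7,w=2): C=18, w*C=2*18=36
  Job (p=9,w=1): C=27, w*C=1*27=27
Total weighted completion time = 124

124


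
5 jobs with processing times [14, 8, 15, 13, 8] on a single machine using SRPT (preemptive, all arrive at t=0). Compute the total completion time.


Since all jobs arrive at t=0, SRPT equals SPT ordering.
SPT order: [8, 8, 13, 14, 15]
Completion times:
  Job 1: p=8, C=8
  Job 2: p=8, C=16
  Job 3: p=13, C=29
  Job 4: p=14, C=43
  Job 5: p=15, C=58
Total completion time = 8 + 16 + 29 + 43 + 58 = 154

154


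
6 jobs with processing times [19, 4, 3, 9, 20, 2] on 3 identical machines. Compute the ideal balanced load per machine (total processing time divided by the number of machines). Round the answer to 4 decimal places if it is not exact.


Total processing time = 19 + 4 + 3 + 9 + 20 + 2 = 57
Number of machines = 3
Ideal balanced load = 57 / 3 = 19.0

19.0


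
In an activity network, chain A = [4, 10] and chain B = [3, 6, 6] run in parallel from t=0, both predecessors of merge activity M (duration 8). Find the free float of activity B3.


ES(B3) = sum of predecessors on chain B = 9
EF(B3) = ES + duration = 9 + 6 = 15
Successor of B3 is M. ES(M) = max(sum(A), sum(B)) = max(14, 15) = 15
Free float = ES(successor) - EF(current) = 15 - 15 = 0

0


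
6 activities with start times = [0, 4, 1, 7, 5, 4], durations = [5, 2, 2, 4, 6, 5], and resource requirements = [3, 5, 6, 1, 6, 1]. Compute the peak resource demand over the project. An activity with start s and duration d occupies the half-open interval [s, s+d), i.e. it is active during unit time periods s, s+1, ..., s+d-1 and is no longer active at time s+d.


Each activity i is active on [start_i, start_i + duration_i).
Compute total resource usage per time slot:
  t=0: active resources = [3], total = 3
  t=1: active resources = [3, 6], total = 9
  t=2: active resources = [3, 6], total = 9
  t=3: active resources = [3], total = 3
  t=4: active resources = [3, 5, 1], total = 9
  t=5: active resources = [5, 6, 1], total = 12
  t=6: active resources = [6, 1], total = 7
  t=7: active resources = [1, 6, 1], total = 8
  t=8: active resources = [1, 6, 1], total = 8
  t=9: active resources = [1, 6], total = 7
  t=10: active resources = [1, 6], total = 7
Peak resource demand = 12

12


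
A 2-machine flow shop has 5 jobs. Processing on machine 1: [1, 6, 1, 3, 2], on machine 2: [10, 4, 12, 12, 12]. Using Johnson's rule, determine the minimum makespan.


Apply Johnson's rule:
  Group 1 (a <= b): [(1, 1, 10), (3, 1, 12), (5, 2, 12), (4, 3, 12)]
  Group 2 (a > b): [(2, 6, 4)]
Optimal job order: [1, 3, 5, 4, 2]
Schedule:
  Job 1: M1 done at 1, M2 done at 11
  Job 3: M1 done at 2, M2 done at 23
  Job 5: M1 done at 4, M2 done at 35
  Job 4: M1 done at 7, M2 done at 47
  Job 2: M1 done at 13, M2 done at 51
Makespan = 51

51


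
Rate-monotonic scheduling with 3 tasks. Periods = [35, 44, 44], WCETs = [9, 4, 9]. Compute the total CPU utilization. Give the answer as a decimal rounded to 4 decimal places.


Compute individual utilizations (exact fractions):
  Task 1: C/T = 9/35 (approx. 0.2571)
  Task 2: C/T = 4/44 = 1/11 (approx. 0.0909)
  Task 3: C/T = 9/44 (approx. 0.2045)
Total utilization U = 9/35 + 1/11 + 9/44 = 851/1540
Rounded to 4 decimal places: U = 0.5526
RM (Liu & Layland) bound for 3 tasks = 0.779763; compare with U = 851/1540 (approx. 0.552597)
U <= bound, so schedulable by RM sufficient condition.

0.5526


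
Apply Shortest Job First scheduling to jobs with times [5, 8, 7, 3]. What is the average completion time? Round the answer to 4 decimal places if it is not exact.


SJF order (ascending): [3, 5, 7, 8]
Completion times:
  Job 1: burst=3, C=3
  Job 2: burst=5, C=8
  Job 3: burst=7, C=15
  Job 4: burst=8, C=23
Average completion = 49/4 = 12.25

12.25


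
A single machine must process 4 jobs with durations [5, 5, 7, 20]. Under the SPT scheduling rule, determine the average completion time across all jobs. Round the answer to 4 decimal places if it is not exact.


Sort jobs by processing time (SPT order): [5, 5, 7, 20]
Compute completion times sequentially:
  Job 1: processing = 5, completes at 5
  Job 2: processing = 5, completes at 10
  Job 3: processing = 7, completes at 17
  Job 4: processing = 20, completes at 37
Sum of completion times = 69
Average completion time = 69/4 = 17.25

17.25


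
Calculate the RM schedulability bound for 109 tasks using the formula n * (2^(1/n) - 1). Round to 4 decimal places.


Compute 2^(1/109) = 1.0063794108
Subtract 1: 1.0063794108 - 1 = 0.0063794108
Multiply by n: 109 * 0.0063794108 = 0.6953557772
Round to 4 dp: 0.6954

0.6954


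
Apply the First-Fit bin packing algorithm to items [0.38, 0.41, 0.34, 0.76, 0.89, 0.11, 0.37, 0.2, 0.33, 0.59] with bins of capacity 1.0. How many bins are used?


Place items sequentially using First-Fit:
  Item 0.38 -> new Bin 1
  Item 0.41 -> Bin 1 (now 0.79)
  Item 0.34 -> new Bin 2
  Item 0.76 -> new Bin 3
  Item 0.89 -> new Bin 4
  Item 0.11 -> Bin 1 (now 0.9)
  Item 0.37 -> Bin 2 (now 0.71)
  Item 0.2 -> Bin 2 (now 0.91)
  Item 0.33 -> new Bin 5
  Item 0.59 -> Bin 5 (now 0.92)
Total bins used = 5

5


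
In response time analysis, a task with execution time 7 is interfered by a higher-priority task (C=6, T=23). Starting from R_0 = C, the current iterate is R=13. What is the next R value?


R_next = C + ceil(R_prev / T_hp) * C_hp
ceil(13 / 23) = ceil(0.5652) = 1
Interference = 1 * 6 = 6
R_next = 7 + 6 = 13
R_next = R_prev, so the iteration has converged (response time = 13).

13


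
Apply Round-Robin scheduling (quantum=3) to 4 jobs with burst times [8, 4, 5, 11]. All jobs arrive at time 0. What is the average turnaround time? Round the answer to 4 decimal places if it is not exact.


Time quantum = 3
Execution trace:
  J1 runs 3 units, time = 3
  J2 runs 3 units, time = 6
  J3 runs 3 units, time = 9
  J4 runs 3 units, time = 12
  J1 runs 3 units, time = 15
  J2 runs 1 units, time = 16
  J3 runs 2 units, time = 18
  J4 runs 3 units, time = 21
  J1 runs 2 units, time = 23
  J4 runs 3 units, time = 26
  J4 runs 2 units, time = 28
Finish times: [23, 16, 18, 28]
Average turnaround = 85/4 = 21.25

21.25


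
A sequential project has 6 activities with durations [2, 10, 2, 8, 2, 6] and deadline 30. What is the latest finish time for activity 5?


LF(activity 5) = deadline - sum of successor durations
Successors: activities 6 through 6 with durations [6]
Sum of successor durations = 6
LF = 30 - 6 = 24

24


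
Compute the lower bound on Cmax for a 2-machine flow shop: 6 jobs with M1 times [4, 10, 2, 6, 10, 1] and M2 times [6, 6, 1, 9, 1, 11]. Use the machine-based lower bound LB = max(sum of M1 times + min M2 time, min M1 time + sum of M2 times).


LB1 = sum(M1 times) + min(M2 times) = 33 + 1 = 34
LB2 = min(M1 times) + sum(M2 times) = 1 + 34 = 35
Lower bound = max(LB1, LB2) = max(34, 35) = 35

35


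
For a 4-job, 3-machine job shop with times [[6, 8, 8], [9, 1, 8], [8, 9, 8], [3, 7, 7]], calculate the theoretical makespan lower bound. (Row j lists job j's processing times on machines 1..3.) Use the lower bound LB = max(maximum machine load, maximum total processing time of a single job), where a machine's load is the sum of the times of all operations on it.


Machine loads:
  Machine 1: 6 + 9 + 8 + 3 = 26
  Machine 2: 8 + 1 + 9 + 7 = 25
  Machine 3: 8 + 8 + 8 + 7 = 31
Max machine load = 31
Job totals:
  Job 1: 22
  Job 2: 18
  Job 3: 25
  Job 4: 17
Max job total = 25
Lower bound = max(31, 25) = 31

31


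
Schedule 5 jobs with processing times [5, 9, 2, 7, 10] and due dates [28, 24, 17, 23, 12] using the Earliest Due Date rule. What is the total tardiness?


Sort by due date (EDD order): [(10, 12), (2, 17), (7, 23), (9, 24), (5, 28)]
Compute completion times and tardiness:
  Job 1: p=10, d=12, C=10, tardiness=max(0,10-12)=0
  Job 2: p=2, d=17, C=12, tardiness=max(0,12-17)=0
  Job 3: p=7, d=23, C=19, tardiness=max(0,19-23)=0
  Job 4: p=9, d=24, C=28, tardiness=max(0,28-24)=4
  Job 5: p=5, d=28, C=33, tardiness=max(0,33-28)=5
Total tardiness = 9

9


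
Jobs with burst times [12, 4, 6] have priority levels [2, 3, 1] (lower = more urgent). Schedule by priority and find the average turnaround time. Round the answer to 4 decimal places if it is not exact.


Sort by priority (ascending = highest first):
Order: [(1, 6), (2, 12), (3, 4)]
Completion times:
  Priority 1, burst=6, C=6
  Priority 2, burst=12, C=18
  Priority 3, burst=4, C=22
Average turnaround = 46/3 = 15.3333

15.3333


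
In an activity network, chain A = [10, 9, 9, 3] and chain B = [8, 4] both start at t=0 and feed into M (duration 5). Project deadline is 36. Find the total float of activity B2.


Forward pass: ES(B2) = sum of predecessors on chain B = 8
EF = ES + duration = 8 + 4 = 12
Backward pass: LF(M) = deadline = 36; LS(M) = 36 - 5 = 31
LF(B2) = LS(M) - sum(successors on chain B) = 31 - 0 = 31
LS = LF - duration = 31 - 4 = 27
Total float = LS - ES = 27 - 8 = 19

19


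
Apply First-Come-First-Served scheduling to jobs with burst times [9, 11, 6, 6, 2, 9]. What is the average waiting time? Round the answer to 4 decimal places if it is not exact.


FCFS order (as given): [9, 11, 6, 6, 2, 9]
Waiting times:
  Job 1: wait = 0
  Job 2: wait = 9
  Job 3: wait = 20
  Job 4: wait = 26
  Job 5: wait = 32
  Job 6: wait = 34
Sum of waiting times = 121
Average waiting time = 121/6 = 20.1667

20.1667


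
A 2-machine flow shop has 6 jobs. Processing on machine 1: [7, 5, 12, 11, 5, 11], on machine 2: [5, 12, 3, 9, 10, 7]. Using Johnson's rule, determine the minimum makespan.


Apply Johnson's rule:
  Group 1 (a <= b): [(2, 5, 12), (5, 5, 10)]
  Group 2 (a > b): [(4, 11, 9), (6, 11, 7), (1, 7, 5), (3, 12, 3)]
Optimal job order: [2, 5, 4, 6, 1, 3]
Schedule:
  Job 2: M1 done at 5, M2 done at 17
  Job 5: M1 done at 10, M2 done at 27
  Job 4: M1 done at 21, M2 done at 36
  Job 6: M1 done at 32, M2 done at 43
  Job 1: M1 done at 39, M2 done at 48
  Job 3: M1 done at 51, M2 done at 54
Makespan = 54

54


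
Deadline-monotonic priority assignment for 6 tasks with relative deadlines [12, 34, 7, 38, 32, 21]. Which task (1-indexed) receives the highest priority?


Sort tasks by relative deadline (ascending):
  Task 3: deadline = 7
  Task 1: deadline = 12
  Task 6: deadline = 21
  Task 5: deadline = 32
  Task 2: deadline = 34
  Task 4: deadline = 38
Priority order (highest first): [3, 1, 6, 5, 2, 4]
Highest priority task = 3

3


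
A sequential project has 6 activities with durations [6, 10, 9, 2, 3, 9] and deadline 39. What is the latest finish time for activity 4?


LF(activity 4) = deadline - sum of successor durations
Successors: activities 5 through 6 with durations [3, 9]
Sum of successor durations = 12
LF = 39 - 12 = 27

27


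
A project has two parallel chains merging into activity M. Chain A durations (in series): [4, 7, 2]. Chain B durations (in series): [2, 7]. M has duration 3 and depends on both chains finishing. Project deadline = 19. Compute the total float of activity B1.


Forward pass: ES(B1) = sum of predecessors on chain B = 0
EF = ES + duration = 0 + 2 = 2
Backward pass: LF(M) = deadline = 19; LS(M) = 19 - 3 = 16
LF(B1) = LS(M) - sum(successors on chain B) = 16 - 7 = 9
LS = LF - duration = 9 - 2 = 7
Total float = LS - ES = 7 - 0 = 7

7


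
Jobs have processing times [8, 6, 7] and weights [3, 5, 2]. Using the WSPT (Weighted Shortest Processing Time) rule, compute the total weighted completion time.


Compute p/w ratios and sort ascending (WSPT): [(6, 5), (8, 3), (7, 2)]
Compute weighted completion times:
  Job (p=6,w=5): C=6, w*C=5*6=30
  Job (p=8,w=3): C=14, w*C=3*14=42
  Job (p=7,w=2): C=21, w*C=2*21=42
Total weighted completion time = 114

114


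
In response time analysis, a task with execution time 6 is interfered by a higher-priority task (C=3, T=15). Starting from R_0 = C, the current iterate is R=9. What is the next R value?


R_next = C + ceil(R_prev / T_hp) * C_hp
ceil(9 / 15) = ceil(0.6) = 1
Interference = 1 * 3 = 3
R_next = 6 + 3 = 9
R_next = R_prev, so the iteration has converged (response time = 9).

9


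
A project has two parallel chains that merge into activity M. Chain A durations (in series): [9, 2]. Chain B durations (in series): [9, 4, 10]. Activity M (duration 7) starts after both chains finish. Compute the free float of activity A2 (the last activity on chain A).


ES(A2) = sum of predecessors on chain A = 9
EF(A2) = ES + duration = 9 + 2 = 11
Successor of A2 is M. ES(M) = max(sum(A), sum(B)) = max(11, 23) = 23
Free float = ES(successor) - EF(current) = 23 - 11 = 12

12


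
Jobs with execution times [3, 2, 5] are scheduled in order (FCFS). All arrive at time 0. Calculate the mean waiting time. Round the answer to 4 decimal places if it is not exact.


FCFS order (as given): [3, 2, 5]
Waiting times:
  Job 1: wait = 0
  Job 2: wait = 3
  Job 3: wait = 5
Sum of waiting times = 8
Average waiting time = 8/3 = 2.6667

2.6667


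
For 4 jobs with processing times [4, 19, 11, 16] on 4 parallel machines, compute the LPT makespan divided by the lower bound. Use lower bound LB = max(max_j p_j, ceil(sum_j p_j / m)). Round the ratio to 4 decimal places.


LPT order: [19, 16, 11, 4]
Machine loads after assignment: [19, 16, 11, 4]
LPT makespan = 19
Lower bound = max(max_job, ceil(total/4)) = max(19, 13) = 19
Ratio = 19 / 19 = 1.0

1.0


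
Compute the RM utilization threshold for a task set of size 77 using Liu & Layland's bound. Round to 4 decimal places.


Compute 2^(1/77) = 1.0090425505
Subtract 1: 1.0090425505 - 1 = 0.0090425505
Multiply by n: 77 * 0.0090425505 = 0.6962763885
Round to 4 dp: 0.6963

0.6963


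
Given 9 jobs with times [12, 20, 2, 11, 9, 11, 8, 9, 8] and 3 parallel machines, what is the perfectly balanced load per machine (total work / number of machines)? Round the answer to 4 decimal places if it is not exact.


Total processing time = 12 + 20 + 2 + 11 + 9 + 11 + 8 + 9 + 8 = 90
Number of machines = 3
Ideal balanced load = 90 / 3 = 30.0

30.0


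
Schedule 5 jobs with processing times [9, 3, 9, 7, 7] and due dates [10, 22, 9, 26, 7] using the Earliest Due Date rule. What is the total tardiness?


Sort by due date (EDD order): [(7, 7), (9, 9), (9, 10), (3, 22), (7, 26)]
Compute completion times and tardiness:
  Job 1: p=7, d=7, C=7, tardiness=max(0,7-7)=0
  Job 2: p=9, d=9, C=16, tardiness=max(0,16-9)=7
  Job 3: p=9, d=10, C=25, tardiness=max(0,25-10)=15
  Job 4: p=3, d=22, C=28, tardiness=max(0,28-22)=6
  Job 5: p=7, d=26, C=35, tardiness=max(0,35-26)=9
Total tardiness = 37

37


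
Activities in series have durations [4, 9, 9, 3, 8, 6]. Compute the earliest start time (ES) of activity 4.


Activity 4 starts after activities 1 through 3 complete.
Predecessor durations: [4, 9, 9]
ES = 4 + 9 + 9 = 22

22


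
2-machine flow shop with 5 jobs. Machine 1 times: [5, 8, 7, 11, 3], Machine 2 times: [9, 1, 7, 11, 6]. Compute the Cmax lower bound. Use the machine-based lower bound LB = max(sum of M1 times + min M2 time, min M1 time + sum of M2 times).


LB1 = sum(M1 times) + min(M2 times) = 34 + 1 = 35
LB2 = min(M1 times) + sum(M2 times) = 3 + 34 = 37
Lower bound = max(LB1, LB2) = max(35, 37) = 37

37


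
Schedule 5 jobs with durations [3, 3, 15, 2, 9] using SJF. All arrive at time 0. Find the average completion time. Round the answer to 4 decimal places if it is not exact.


SJF order (ascending): [2, 3, 3, 9, 15]
Completion times:
  Job 1: burst=2, C=2
  Job 2: burst=3, C=5
  Job 3: burst=3, C=8
  Job 4: burst=9, C=17
  Job 5: burst=15, C=32
Average completion = 64/5 = 12.8

12.8


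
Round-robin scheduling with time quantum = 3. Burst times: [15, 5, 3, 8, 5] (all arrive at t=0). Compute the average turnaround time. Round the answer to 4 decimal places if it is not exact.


Time quantum = 3
Execution trace:
  J1 runs 3 units, time = 3
  J2 runs 3 units, time = 6
  J3 runs 3 units, time = 9
  J4 runs 3 units, time = 12
  J5 runs 3 units, time = 15
  J1 runs 3 units, time = 18
  J2 runs 2 units, time = 20
  J4 runs 3 units, time = 23
  J5 runs 2 units, time = 25
  J1 runs 3 units, time = 28
  J4 runs 2 units, time = 30
  J1 runs 3 units, time = 33
  J1 runs 3 units, time = 36
Finish times: [36, 20, 9, 30, 25]
Average turnaround = 120/5 = 24.0

24.0


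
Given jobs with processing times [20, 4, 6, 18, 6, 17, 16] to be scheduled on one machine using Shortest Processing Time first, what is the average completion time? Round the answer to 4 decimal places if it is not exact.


Sort jobs by processing time (SPT order): [4, 6, 6, 16, 17, 18, 20]
Compute completion times sequentially:
  Job 1: processing = 4, completes at 4
  Job 2: processing = 6, completes at 10
  Job 3: processing = 6, completes at 16
  Job 4: processing = 16, completes at 32
  Job 5: processing = 17, completes at 49
  Job 6: processing = 18, completes at 67
  Job 7: processing = 20, completes at 87
Sum of completion times = 265
Average completion time = 265/7 = 37.8571

37.8571


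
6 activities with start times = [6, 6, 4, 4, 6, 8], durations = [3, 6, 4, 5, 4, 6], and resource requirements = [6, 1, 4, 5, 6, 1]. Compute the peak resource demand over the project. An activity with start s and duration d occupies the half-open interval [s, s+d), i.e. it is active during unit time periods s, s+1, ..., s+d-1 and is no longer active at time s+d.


Each activity i is active on [start_i, start_i + duration_i).
Compute total resource usage per time slot:
  t=0: active resources = [], total = 0
  t=1: active resources = [], total = 0
  t=2: active resources = [], total = 0
  t=3: active resources = [], total = 0
  t=4: active resources = [4, 5], total = 9
  t=5: active resources = [4, 5], total = 9
  t=6: active resources = [6, 1, 4, 5, 6], total = 22
  t=7: active resources = [6, 1, 4, 5, 6], total = 22
  t=8: active resources = [6, 1, 5, 6, 1], total = 19
  t=9: active resources = [1, 6, 1], total = 8
  t=10: active resources = [1, 1], total = 2
  t=11: active resources = [1, 1], total = 2
  t=12: active resources = [1], total = 1
  t=13: active resources = [1], total = 1
Peak resource demand = 22

22


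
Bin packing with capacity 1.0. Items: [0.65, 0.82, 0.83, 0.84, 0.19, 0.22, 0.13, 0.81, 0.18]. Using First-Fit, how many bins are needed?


Place items sequentially using First-Fit:
  Item 0.65 -> new Bin 1
  Item 0.82 -> new Bin 2
  Item 0.83 -> new Bin 3
  Item 0.84 -> new Bin 4
  Item 0.19 -> Bin 1 (now 0.84)
  Item 0.22 -> new Bin 5
  Item 0.13 -> Bin 1 (now 0.97)
  Item 0.81 -> new Bin 6
  Item 0.18 -> Bin 2 (now 1.0)
Total bins used = 6

6


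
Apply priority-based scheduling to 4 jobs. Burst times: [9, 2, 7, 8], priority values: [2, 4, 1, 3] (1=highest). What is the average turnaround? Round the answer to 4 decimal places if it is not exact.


Sort by priority (ascending = highest first):
Order: [(1, 7), (2, 9), (3, 8), (4, 2)]
Completion times:
  Priority 1, burst=7, C=7
  Priority 2, burst=9, C=16
  Priority 3, burst=8, C=24
  Priority 4, burst=2, C=26
Average turnaround = 73/4 = 18.25

18.25


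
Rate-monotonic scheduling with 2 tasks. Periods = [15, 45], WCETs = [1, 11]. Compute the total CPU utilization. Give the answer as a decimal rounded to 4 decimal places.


Compute individual utilizations (exact fractions):
  Task 1: C/T = 1/15 (approx. 0.0667)
  Task 2: C/T = 11/45 (approx. 0.2444)
Total utilization U = 1/15 + 11/45 = 14/45
Rounded to 4 decimal places: U = 0.3111
RM (Liu & Layland) bound for 2 tasks = 0.828427; compare with U = 14/45 (approx. 0.311111)
U <= bound, so schedulable by RM sufficient condition.

0.3111


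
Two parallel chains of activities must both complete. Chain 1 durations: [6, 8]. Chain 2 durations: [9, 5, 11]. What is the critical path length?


Path A total = 6 + 8 = 14
Path B total = 9 + 5 + 11 = 25
Critical path = longest path = max(14, 25) = 25

25


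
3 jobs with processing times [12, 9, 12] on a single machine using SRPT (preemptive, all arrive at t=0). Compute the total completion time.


Since all jobs arrive at t=0, SRPT equals SPT ordering.
SPT order: [9, 12, 12]
Completion times:
  Job 1: p=9, C=9
  Job 2: p=12, C=21
  Job 3: p=12, C=33
Total completion time = 9 + 21 + 33 = 63

63


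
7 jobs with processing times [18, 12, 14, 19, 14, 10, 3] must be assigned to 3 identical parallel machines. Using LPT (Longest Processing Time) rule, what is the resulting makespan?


Sort jobs in decreasing order (LPT): [19, 18, 14, 14, 12, 10, 3]
Assign each job to the least loaded machine:
  Machine 1: jobs [19, 10], load = 29
  Machine 2: jobs [18, 12], load = 30
  Machine 3: jobs [14, 14, 3], load = 31
Makespan = max load = 31

31


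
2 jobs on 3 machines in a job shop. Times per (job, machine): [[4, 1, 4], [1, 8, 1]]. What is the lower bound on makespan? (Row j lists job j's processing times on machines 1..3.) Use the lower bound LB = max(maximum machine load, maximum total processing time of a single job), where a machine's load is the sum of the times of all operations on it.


Machine loads:
  Machine 1: 4 + 1 = 5
  Machine 2: 1 + 8 = 9
  Machine 3: 4 + 1 = 5
Max machine load = 9
Job totals:
  Job 1: 9
  Job 2: 10
Max job total = 10
Lower bound = max(9, 10) = 10

10


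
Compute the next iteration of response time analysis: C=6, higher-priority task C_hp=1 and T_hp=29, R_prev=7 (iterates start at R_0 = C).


R_next = C + ceil(R_prev / T_hp) * C_hp
ceil(7 / 29) = ceil(0.2414) = 1
Interference = 1 * 1 = 1
R_next = 6 + 1 = 7
R_next = R_prev, so the iteration has converged (response time = 7).

7


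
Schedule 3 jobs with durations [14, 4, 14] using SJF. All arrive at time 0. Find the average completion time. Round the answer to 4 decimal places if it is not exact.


SJF order (ascending): [4, 14, 14]
Completion times:
  Job 1: burst=4, C=4
  Job 2: burst=14, C=18
  Job 3: burst=14, C=32
Average completion = 54/3 = 18.0

18.0


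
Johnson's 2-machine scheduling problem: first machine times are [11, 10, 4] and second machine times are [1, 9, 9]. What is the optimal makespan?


Apply Johnson's rule:
  Group 1 (a <= b): [(3, 4, 9)]
  Group 2 (a > b): [(2, 10, 9), (1, 11, 1)]
Optimal job order: [3, 2, 1]
Schedule:
  Job 3: M1 done at 4, M2 done at 13
  Job 2: M1 done at 14, M2 done at 23
  Job 1: M1 done at 25, M2 done at 26
Makespan = 26

26


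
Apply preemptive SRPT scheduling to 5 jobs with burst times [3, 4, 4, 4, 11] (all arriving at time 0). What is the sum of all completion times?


Since all jobs arrive at t=0, SRPT equals SPT ordering.
SPT order: [3, 4, 4, 4, 11]
Completion times:
  Job 1: p=3, C=3
  Job 2: p=4, C=7
  Job 3: p=4, C=11
  Job 4: p=4, C=15
  Job 5: p=11, C=26
Total completion time = 3 + 7 + 11 + 15 + 26 = 62

62


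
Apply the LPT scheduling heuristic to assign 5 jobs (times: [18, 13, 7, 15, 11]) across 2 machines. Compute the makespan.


Sort jobs in decreasing order (LPT): [18, 15, 13, 11, 7]
Assign each job to the least loaded machine:
  Machine 1: jobs [18, 11], load = 29
  Machine 2: jobs [15, 13, 7], load = 35
Makespan = max load = 35

35


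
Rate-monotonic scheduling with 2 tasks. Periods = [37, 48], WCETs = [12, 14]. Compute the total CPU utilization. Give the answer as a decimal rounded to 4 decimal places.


Compute individual utilizations (exact fractions):
  Task 1: C/T = 12/37 (approx. 0.3243)
  Task 2: C/T = 14/48 = 7/24 (approx. 0.2917)
Total utilization U = 12/37 + 7/24 = 547/888
Rounded to 4 decimal places: U = 0.6160
RM (Liu & Layland) bound for 2 tasks = 0.828427; compare with U = 547/888 (approx. 0.615991)
U <= bound, so schedulable by RM sufficient condition.

0.6160


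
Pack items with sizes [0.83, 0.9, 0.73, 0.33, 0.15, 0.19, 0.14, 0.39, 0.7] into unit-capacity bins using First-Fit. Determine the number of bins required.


Place items sequentially using First-Fit:
  Item 0.83 -> new Bin 1
  Item 0.9 -> new Bin 2
  Item 0.73 -> new Bin 3
  Item 0.33 -> new Bin 4
  Item 0.15 -> Bin 1 (now 0.98)
  Item 0.19 -> Bin 3 (now 0.92)
  Item 0.14 -> Bin 4 (now 0.47)
  Item 0.39 -> Bin 4 (now 0.86)
  Item 0.7 -> new Bin 5
Total bins used = 5

5


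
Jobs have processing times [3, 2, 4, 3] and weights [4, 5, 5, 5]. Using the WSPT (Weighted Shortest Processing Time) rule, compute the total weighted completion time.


Compute p/w ratios and sort ascending (WSPT): [(2, 5), (3, 5), (3, 4), (4, 5)]
Compute weighted completion times:
  Job (p=2,w=5): C=2, w*C=5*2=10
  Job (p=3,w=5): C=5, w*C=5*5=25
  Job (p=3,w=4): C=8, w*C=4*8=32
  Job (p=4,w=5): C=12, w*C=5*12=60
Total weighted completion time = 127

127


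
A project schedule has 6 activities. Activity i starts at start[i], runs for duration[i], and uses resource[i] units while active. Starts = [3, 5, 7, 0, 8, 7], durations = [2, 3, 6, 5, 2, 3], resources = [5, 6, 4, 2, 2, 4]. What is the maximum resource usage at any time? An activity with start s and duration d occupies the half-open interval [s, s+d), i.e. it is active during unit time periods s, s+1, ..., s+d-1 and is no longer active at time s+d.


Each activity i is active on [start_i, start_i + duration_i).
Compute total resource usage per time slot:
  t=0: active resources = [2], total = 2
  t=1: active resources = [2], total = 2
  t=2: active resources = [2], total = 2
  t=3: active resources = [5, 2], total = 7
  t=4: active resources = [5, 2], total = 7
  t=5: active resources = [6], total = 6
  t=6: active resources = [6], total = 6
  t=7: active resources = [6, 4, 4], total = 14
  t=8: active resources = [4, 2, 4], total = 10
  t=9: active resources = [4, 2, 4], total = 10
  t=10: active resources = [4], total = 4
  t=11: active resources = [4], total = 4
  t=12: active resources = [4], total = 4
Peak resource demand = 14

14


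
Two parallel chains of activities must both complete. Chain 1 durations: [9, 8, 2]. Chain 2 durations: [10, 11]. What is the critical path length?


Path A total = 9 + 8 + 2 = 19
Path B total = 10 + 11 = 21
Critical path = longest path = max(19, 21) = 21

21


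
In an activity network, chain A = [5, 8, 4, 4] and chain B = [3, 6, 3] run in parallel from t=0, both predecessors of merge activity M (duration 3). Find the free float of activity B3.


ES(B3) = sum of predecessors on chain B = 9
EF(B3) = ES + duration = 9 + 3 = 12
Successor of B3 is M. ES(M) = max(sum(A), sum(B)) = max(21, 12) = 21
Free float = ES(successor) - EF(current) = 21 - 12 = 9

9


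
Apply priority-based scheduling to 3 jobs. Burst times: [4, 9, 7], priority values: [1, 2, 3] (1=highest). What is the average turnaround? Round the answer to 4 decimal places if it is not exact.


Sort by priority (ascending = highest first):
Order: [(1, 4), (2, 9), (3, 7)]
Completion times:
  Priority 1, burst=4, C=4
  Priority 2, burst=9, C=13
  Priority 3, burst=7, C=20
Average turnaround = 37/3 = 12.3333

12.3333


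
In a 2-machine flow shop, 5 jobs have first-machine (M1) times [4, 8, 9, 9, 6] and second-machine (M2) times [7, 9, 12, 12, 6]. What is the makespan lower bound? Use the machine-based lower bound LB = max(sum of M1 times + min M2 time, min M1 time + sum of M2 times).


LB1 = sum(M1 times) + min(M2 times) = 36 + 6 = 42
LB2 = min(M1 times) + sum(M2 times) = 4 + 46 = 50
Lower bound = max(LB1, LB2) = max(42, 50) = 50

50


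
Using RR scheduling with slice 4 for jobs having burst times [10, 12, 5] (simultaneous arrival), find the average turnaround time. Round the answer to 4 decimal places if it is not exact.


Time quantum = 4
Execution trace:
  J1 runs 4 units, time = 4
  J2 runs 4 units, time = 8
  J3 runs 4 units, time = 12
  J1 runs 4 units, time = 16
  J2 runs 4 units, time = 20
  J3 runs 1 units, time = 21
  J1 runs 2 units, time = 23
  J2 runs 4 units, time = 27
Finish times: [23, 27, 21]
Average turnaround = 71/3 = 23.6667

23.6667


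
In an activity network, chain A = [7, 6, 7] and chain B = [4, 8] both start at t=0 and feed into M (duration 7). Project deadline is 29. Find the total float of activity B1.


Forward pass: ES(B1) = sum of predecessors on chain B = 0
EF = ES + duration = 0 + 4 = 4
Backward pass: LF(M) = deadline = 29; LS(M) = 29 - 7 = 22
LF(B1) = LS(M) - sum(successors on chain B) = 22 - 8 = 14
LS = LF - duration = 14 - 4 = 10
Total float = LS - ES = 10 - 0 = 10

10


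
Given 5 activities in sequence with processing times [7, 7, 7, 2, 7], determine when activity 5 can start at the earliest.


Activity 5 starts after activities 1 through 4 complete.
Predecessor durations: [7, 7, 7, 2]
ES = 7 + 7 + 7 + 2 = 23

23


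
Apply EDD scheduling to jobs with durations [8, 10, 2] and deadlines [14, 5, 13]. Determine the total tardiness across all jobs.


Sort by due date (EDD order): [(10, 5), (2, 13), (8, 14)]
Compute completion times and tardiness:
  Job 1: p=10, d=5, C=10, tardiness=max(0,10-5)=5
  Job 2: p=2, d=13, C=12, tardiness=max(0,12-13)=0
  Job 3: p=8, d=14, C=20, tardiness=max(0,20-14)=6
Total tardiness = 11

11


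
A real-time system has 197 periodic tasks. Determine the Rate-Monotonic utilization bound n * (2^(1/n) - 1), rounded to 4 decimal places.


Compute 2^(1/197) = 1.0035247108
Subtract 1: 1.0035247108 - 1 = 0.0035247108
Multiply by n: 197 * 0.0035247108 = 0.6943680276
Round to 4 dp: 0.6944

0.6944


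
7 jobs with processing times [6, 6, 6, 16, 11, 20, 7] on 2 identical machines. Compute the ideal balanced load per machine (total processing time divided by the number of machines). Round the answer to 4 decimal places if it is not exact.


Total processing time = 6 + 6 + 6 + 16 + 11 + 20 + 7 = 72
Number of machines = 2
Ideal balanced load = 72 / 2 = 36.0

36.0


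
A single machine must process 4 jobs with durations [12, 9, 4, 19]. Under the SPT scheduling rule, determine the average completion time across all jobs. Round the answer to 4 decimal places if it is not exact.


Sort jobs by processing time (SPT order): [4, 9, 12, 19]
Compute completion times sequentially:
  Job 1: processing = 4, completes at 4
  Job 2: processing = 9, completes at 13
  Job 3: processing = 12, completes at 25
  Job 4: processing = 19, completes at 44
Sum of completion times = 86
Average completion time = 86/4 = 21.5

21.5


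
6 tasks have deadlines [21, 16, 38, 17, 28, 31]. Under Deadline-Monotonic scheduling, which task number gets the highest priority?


Sort tasks by relative deadline (ascending):
  Task 2: deadline = 16
  Task 4: deadline = 17
  Task 1: deadline = 21
  Task 5: deadline = 28
  Task 6: deadline = 31
  Task 3: deadline = 38
Priority order (highest first): [2, 4, 1, 5, 6, 3]
Highest priority task = 2

2


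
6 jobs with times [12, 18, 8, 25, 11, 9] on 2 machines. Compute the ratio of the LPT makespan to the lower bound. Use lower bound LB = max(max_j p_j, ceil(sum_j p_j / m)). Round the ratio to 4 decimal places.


LPT order: [25, 18, 12, 11, 9, 8]
Machine loads after assignment: [44, 39]
LPT makespan = 44
Lower bound = max(max_job, ceil(total/2)) = max(25, 42) = 42
Ratio = 44 / 42 = 1.0476

1.0476


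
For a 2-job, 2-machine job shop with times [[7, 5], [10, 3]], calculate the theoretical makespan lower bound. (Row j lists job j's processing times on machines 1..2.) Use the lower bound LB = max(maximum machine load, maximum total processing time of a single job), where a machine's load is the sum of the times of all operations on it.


Machine loads:
  Machine 1: 7 + 10 = 17
  Machine 2: 5 + 3 = 8
Max machine load = 17
Job totals:
  Job 1: 12
  Job 2: 13
Max job total = 13
Lower bound = max(17, 13) = 17

17


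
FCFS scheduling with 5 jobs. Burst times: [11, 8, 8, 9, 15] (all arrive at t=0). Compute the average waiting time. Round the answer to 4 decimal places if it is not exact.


FCFS order (as given): [11, 8, 8, 9, 15]
Waiting times:
  Job 1: wait = 0
  Job 2: wait = 11
  Job 3: wait = 19
  Job 4: wait = 27
  Job 5: wait = 36
Sum of waiting times = 93
Average waiting time = 93/5 = 18.6

18.6


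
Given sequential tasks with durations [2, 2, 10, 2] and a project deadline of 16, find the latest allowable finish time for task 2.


LF(activity 2) = deadline - sum of successor durations
Successors: activities 3 through 4 with durations [10, 2]
Sum of successor durations = 12
LF = 16 - 12 = 4

4


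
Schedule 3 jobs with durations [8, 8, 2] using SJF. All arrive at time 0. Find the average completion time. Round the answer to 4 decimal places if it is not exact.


SJF order (ascending): [2, 8, 8]
Completion times:
  Job 1: burst=2, C=2
  Job 2: burst=8, C=10
  Job 3: burst=8, C=18
Average completion = 30/3 = 10.0

10.0


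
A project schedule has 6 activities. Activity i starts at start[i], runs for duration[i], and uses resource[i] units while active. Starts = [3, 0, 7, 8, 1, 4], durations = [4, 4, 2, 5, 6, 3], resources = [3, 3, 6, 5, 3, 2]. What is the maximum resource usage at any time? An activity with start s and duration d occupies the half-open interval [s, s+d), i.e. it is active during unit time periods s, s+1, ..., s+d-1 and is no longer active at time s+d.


Each activity i is active on [start_i, start_i + duration_i).
Compute total resource usage per time slot:
  t=0: active resources = [3], total = 3
  t=1: active resources = [3, 3], total = 6
  t=2: active resources = [3, 3], total = 6
  t=3: active resources = [3, 3, 3], total = 9
  t=4: active resources = [3, 3, 2], total = 8
  t=5: active resources = [3, 3, 2], total = 8
  t=6: active resources = [3, 3, 2], total = 8
  t=7: active resources = [6], total = 6
  t=8: active resources = [6, 5], total = 11
  t=9: active resources = [5], total = 5
  t=10: active resources = [5], total = 5
  t=11: active resources = [5], total = 5
  t=12: active resources = [5], total = 5
Peak resource demand = 11

11


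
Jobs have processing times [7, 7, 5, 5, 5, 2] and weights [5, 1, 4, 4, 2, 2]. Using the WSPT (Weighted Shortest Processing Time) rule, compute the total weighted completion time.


Compute p/w ratios and sort ascending (WSPT): [(2, 2), (5, 4), (5, 4), (7, 5), (5, 2), (7, 1)]
Compute weighted completion times:
  Job (p=2,w=2): C=2, w*C=2*2=4
  Job (p=5,w=4): C=7, w*C=4*7=28
  Job (p=5,w=4): C=12, w*C=4*12=48
  Job (p=7,w=5): C=19, w*C=5*19=95
  Job (p=5,w=2): C=24, w*C=2*24=48
  Job (p=7,w=1): C=31, w*C=1*31=31
Total weighted completion time = 254

254


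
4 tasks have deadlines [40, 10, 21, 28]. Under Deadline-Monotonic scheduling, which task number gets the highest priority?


Sort tasks by relative deadline (ascending):
  Task 2: deadline = 10
  Task 3: deadline = 21
  Task 4: deadline = 28
  Task 1: deadline = 40
Priority order (highest first): [2, 3, 4, 1]
Highest priority task = 2

2


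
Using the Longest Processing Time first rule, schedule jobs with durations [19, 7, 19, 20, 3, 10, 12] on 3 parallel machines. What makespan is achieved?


Sort jobs in decreasing order (LPT): [20, 19, 19, 12, 10, 7, 3]
Assign each job to the least loaded machine:
  Machine 1: jobs [20, 7, 3], load = 30
  Machine 2: jobs [19, 12], load = 31
  Machine 3: jobs [19, 10], load = 29
Makespan = max load = 31

31


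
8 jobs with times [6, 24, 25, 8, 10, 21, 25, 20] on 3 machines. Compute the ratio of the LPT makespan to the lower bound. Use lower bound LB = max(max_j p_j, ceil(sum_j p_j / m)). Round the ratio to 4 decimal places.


LPT order: [25, 25, 24, 21, 20, 10, 8, 6]
Machine loads after assignment: [45, 49, 45]
LPT makespan = 49
Lower bound = max(max_job, ceil(total/3)) = max(25, 47) = 47
Ratio = 49 / 47 = 1.0426

1.0426


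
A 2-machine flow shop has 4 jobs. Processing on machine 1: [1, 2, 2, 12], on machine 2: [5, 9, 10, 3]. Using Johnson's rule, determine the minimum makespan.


Apply Johnson's rule:
  Group 1 (a <= b): [(1, 1, 5), (2, 2, 9), (3, 2, 10)]
  Group 2 (a > b): [(4, 12, 3)]
Optimal job order: [1, 2, 3, 4]
Schedule:
  Job 1: M1 done at 1, M2 done at 6
  Job 2: M1 done at 3, M2 done at 15
  Job 3: M1 done at 5, M2 done at 25
  Job 4: M1 done at 17, M2 done at 28
Makespan = 28

28


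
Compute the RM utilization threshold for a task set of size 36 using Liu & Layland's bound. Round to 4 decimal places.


Compute 2^(1/36) = 1.0194406437
Subtract 1: 1.0194406437 - 1 = 0.0194406437
Multiply by n: 36 * 0.0194406437 = 0.6998631732
Round to 4 dp: 0.6999

0.6999


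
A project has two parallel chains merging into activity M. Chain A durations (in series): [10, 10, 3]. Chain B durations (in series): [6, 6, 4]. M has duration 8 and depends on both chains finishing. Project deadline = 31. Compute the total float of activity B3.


Forward pass: ES(B3) = sum of predecessors on chain B = 12
EF = ES + duration = 12 + 4 = 16
Backward pass: LF(M) = deadline = 31; LS(M) = 31 - 8 = 23
LF(B3) = LS(M) - sum(successors on chain B) = 23 - 0 = 23
LS = LF - duration = 23 - 4 = 19
Total float = LS - ES = 19 - 12 = 7

7


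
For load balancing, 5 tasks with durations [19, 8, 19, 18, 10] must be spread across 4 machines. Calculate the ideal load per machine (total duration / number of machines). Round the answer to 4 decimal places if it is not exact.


Total processing time = 19 + 8 + 19 + 18 + 10 = 74
Number of machines = 4
Ideal balanced load = 74 / 4 = 18.5

18.5


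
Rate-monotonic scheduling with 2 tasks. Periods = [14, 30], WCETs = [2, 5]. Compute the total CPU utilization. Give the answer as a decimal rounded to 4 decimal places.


Compute individual utilizations (exact fractions):
  Task 1: C/T = 2/14 = 1/7 (approx. 0.1429)
  Task 2: C/T = 5/30 = 1/6 (approx. 0.1667)
Total utilization U = 1/7 + 1/6 = 13/42
Rounded to 4 decimal places: U = 0.3095
RM (Liu & Layland) bound for 2 tasks = 0.828427; compare with U = 13/42 (approx. 0.309524)
U <= bound, so schedulable by RM sufficient condition.

0.3095


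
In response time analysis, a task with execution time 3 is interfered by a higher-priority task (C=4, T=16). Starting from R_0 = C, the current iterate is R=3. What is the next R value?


R_next = C + ceil(R_prev / T_hp) * C_hp
ceil(3 / 16) = ceil(0.1875) = 1
Interference = 1 * 4 = 4
R_next = 3 + 4 = 7

7


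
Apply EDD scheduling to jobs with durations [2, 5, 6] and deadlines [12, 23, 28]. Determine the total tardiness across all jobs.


Sort by due date (EDD order): [(2, 12), (5, 23), (6, 28)]
Compute completion times and tardiness:
  Job 1: p=2, d=12, C=2, tardiness=max(0,2-12)=0
  Job 2: p=5, d=23, C=7, tardiness=max(0,7-23)=0
  Job 3: p=6, d=28, C=13, tardiness=max(0,13-28)=0
Total tardiness = 0

0
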